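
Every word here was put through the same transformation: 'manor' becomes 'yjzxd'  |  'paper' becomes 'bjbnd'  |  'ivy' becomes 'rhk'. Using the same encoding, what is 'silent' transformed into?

The shift depends on letter class: consonant m→y is +12, but vowel a→j is +9. The rule splits by letter class: vowels +9, consonants +12.
Applying it to silent: s(cons)+12=e, i(vowel)+9=r, l(cons)+12=x, e(vowel)+9=n, n(cons)+12=z, t(cons)+12=f.

erxnzf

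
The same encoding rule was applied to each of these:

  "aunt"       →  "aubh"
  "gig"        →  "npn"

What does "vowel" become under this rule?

The output letters match the input read backwards, each shifted +7: aunt reversed is tnua. Two steps: reverse the string, then apply a Caesar shift of +7.
On vowel: reverse → lewov; then shift: l+7=s, e+7=l, w+7=d, o+7=v, v+7=c.

sldvc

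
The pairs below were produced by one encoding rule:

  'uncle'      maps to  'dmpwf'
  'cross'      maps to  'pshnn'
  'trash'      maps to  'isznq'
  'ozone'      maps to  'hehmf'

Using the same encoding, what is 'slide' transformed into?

u(20)→d(3) and n(13)→m(12) fit y≡21x+25 (mod 26); the inverse of 21 mod 26 is 5. Treating letters as 0–25, the rule is x ↦ 21x + 25 (mod 26).
On slide: s(18)→21·18+25≡13=n; l(11)→21·11+25≡22=w; i(8)→21·8+25≡11=l; d(3)→21·3+25≡10=k; e(4)→21·4+25≡5=f (all mod 26).

nwlkf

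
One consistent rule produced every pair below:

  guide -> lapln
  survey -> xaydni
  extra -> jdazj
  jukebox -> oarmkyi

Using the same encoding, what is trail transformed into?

yxhqu

Each letter shifts forward by (position + 5), i.e. 5, 6, 7, … — the shift grows by one for each successive letter.
On trail: t+5=y, r+6=x, a+7=h, i+8=q, l+9=u.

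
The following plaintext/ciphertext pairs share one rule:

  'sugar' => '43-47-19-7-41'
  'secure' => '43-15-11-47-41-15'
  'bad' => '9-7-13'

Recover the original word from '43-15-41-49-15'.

serve

s(#19)→43 and u(#21)→47: differences scale by 2, so n = 2·pos + 5. With a=1..z=26, the number is 2·pos + 5.
Decoding 43-15-41-49-15: 43→(43−5)÷2=19=s, 15→(15−5)÷2=5=e, 41→(41−5)÷2=18=r, 49→(49−5)÷2=22=v, 15→(15−5)÷2=5=e.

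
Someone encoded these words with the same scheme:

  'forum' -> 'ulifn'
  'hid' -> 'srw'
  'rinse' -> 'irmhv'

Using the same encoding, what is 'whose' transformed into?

dslhv

Each letter is replaced by its mirror in the alphabet: a↔z, b↔y, c↔x, and so on (the Atbash cipher).
For whose: w↔d, h↔s, o↔l, s↔h, e↔v.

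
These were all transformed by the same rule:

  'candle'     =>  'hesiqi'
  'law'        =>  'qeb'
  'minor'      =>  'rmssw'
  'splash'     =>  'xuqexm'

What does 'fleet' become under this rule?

kqiiy

The shift depends on letter class: consonant c→h is +5, but vowel a→e is +4. The rule splits by letter class: vowels +4, consonants +5.
For fleet: f(cons)+5=k, l(cons)+5=q, e(vowel)+4=i, e(vowel)+4=i, t(cons)+5=y.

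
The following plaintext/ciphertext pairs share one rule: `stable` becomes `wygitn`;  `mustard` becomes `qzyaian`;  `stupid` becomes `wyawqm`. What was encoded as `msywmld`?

inspect

In stable: s→w is +4, t→y is +5, a→g is +6, b→i is +7 — the shift increases by 1 each position. Each letter shifts forward by (position + 4), i.e. 4, 5, 6, … — the shift grows by one for each successive letter.
Reversing it on msywmld: m−4=i, s−5=n, y−6=s, w−7=p, m−8=e, l−9=c, d−10=t.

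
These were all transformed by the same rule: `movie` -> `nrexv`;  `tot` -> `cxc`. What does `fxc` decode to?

The output letters match the input read backwards, each shifted +9: movie reversed is eivom. Read the word backwards and shift each letter +9.
Decoding fxc: shift back: f−9=w, x−9=o, c−9=t → wot; then reverse → tow.

tow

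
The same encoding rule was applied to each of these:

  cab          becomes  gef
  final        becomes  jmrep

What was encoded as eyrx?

Compare letters: c→g is +4, a→e is +4, b→f is +4 — a constant shift. It's a constant shift of +4 (ROT4).
Reversing it on eyrx: e−4=a, y−4=u, r−4=n, x−4=t.

aunt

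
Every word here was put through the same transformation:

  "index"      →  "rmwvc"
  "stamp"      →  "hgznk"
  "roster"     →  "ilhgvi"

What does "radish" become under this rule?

Each pair mirrors across the alphabet (i↔r, n↔m, d↔w): positions sum to 25. This is the alphabet-reversal cipher (Atbash): a becomes z, b becomes y, etc.
For radish: r↔i, a↔z, d↔w, i↔r, s↔h, h↔s.

izwrhs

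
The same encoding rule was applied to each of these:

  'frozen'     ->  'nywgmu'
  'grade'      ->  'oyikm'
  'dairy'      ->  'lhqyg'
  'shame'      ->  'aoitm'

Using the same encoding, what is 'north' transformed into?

Shifts by position in frozen: pos 0: f→n (+8), pos 1: r→y (+7), pos 2: o→w (+8), pos 3: z→g (+7) — repeating every 2. It's a Vigenère-style cipher with numeric key [8,7]: position i shifts by key[i mod 2].
For north: n+8=v, o+7=v, r+8=z, t+7=a, h+8=p.

vvzap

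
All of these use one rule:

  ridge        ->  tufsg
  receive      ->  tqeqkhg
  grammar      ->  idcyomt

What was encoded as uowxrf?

Shifts by position in ridge: pos 0: r→t (+2), pos 1: i→u (+12), pos 2: d→f (+2), pos 3: g→s (+12) — repeating every 2. The shifts repeat in a cycle of length 2: positions 0,1,… shift by +2, +12, then the pattern repeats.
Undoing it on uowxrf: u−2=s, o−12=c, w−2=u, x−12=l, r−2=p, f−12=t.

sculpt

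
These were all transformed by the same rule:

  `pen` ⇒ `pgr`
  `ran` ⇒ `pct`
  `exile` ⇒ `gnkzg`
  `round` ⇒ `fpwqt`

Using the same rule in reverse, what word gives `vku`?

sit

The output letters match the input read backwards, each shifted +2: pen reversed is nep. The word is reversed, then every letter is shifted forward by 2.
Undoing it on vku: shift back: v−2=t, k−2=i, u−2=s → tis; then reverse → sit.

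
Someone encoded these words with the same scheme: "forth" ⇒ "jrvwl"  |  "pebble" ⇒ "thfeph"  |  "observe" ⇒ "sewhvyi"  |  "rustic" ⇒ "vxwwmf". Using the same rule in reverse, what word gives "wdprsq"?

Shifts by position in forth: pos 0: f→j (+4), pos 1: o→r (+3), pos 2: r→v (+4), pos 3: t→w (+3) — repeating every 2. A repeating key of period 2 is used — shifts +4, +3 over and over.
Undoing it on wdprsq: w−4=s, d−3=a, p−4=l, r−3=o, s−4=o, q−3=n.

saloon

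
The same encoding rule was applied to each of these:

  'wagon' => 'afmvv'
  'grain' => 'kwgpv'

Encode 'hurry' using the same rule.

lzxyg

In wagon: w→a is +4, a→f is +5, g→m is +6, o→v is +7 — the shift increases by 1 each position. Letter i (0-indexed) is shifted by i+4, so successive shifts are 4, 5, 6, ….
Applying it to hurry: h+4=l, u+5=z, r+6=x, r+7=y, y+8=g.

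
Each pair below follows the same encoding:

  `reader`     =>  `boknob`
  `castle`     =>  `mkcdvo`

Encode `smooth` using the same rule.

Compare letters: r→b is +10, e→o is +10, a→k is +10 — a constant shift. Every letter moves 10 places later in the alphabet, wrapping around z→a.
On smooth: s+10=c, m+10=w, o+10=y, o+10=y, t+10=d, h+10=r.

cwyydr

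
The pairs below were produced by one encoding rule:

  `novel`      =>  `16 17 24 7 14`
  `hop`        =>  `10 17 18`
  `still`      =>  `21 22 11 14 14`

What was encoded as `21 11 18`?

n is letter #14 and maps to 16: an offset of 2. Letters become their 1-based position plus 2 (so a→3, b→4, …).
Undoing it on 21 11 18: 21→(21−2)÷1=19=s, 11→(11−2)÷1=9=i, 18→(18−2)÷1=16=p.

sip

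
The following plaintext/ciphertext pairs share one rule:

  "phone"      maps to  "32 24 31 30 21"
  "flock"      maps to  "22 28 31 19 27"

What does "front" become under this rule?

p is letter #16 and maps to 32: an offset of 16. The number is (letter's place in the alphabet, a=1) + 16.
On front: f=6→22, r=18→34, o=15→31, n=14→30, t=20→36.

22 34 31 30 36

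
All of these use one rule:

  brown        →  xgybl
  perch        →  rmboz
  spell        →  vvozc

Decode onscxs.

inside

The word is reversed, then every letter is shifted forward by 10.
Decoding onscxs: shift back: o−10=e, n−10=d, s−10=i, c−10=s, x−10=n, s−10=i → edisni; then reverse → inside.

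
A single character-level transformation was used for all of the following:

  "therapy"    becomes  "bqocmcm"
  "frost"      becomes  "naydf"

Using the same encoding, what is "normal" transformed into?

Letter i (0-indexed) is shifted by i+8, so successive shifts are 8, 9, 10, ….
On normal: n+8=v, o+9=x, r+10=b, m+11=x, a+12=m, l+13=y.

vxbxmy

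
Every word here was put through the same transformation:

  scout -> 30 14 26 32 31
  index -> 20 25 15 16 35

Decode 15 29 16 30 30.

s is letter #19 and maps to 30: an offset of 11. Each letter is replaced by its alphabet position (a=1..z=26) + 11.
Decoding 15 29 16 30 30: 15→(15−11)÷1=4=d, 29→(29−11)÷1=18=r, 16→(16−11)÷1=5=e, 30→(30−11)÷1=19=s, 30→(30−11)÷1=19=s.

dress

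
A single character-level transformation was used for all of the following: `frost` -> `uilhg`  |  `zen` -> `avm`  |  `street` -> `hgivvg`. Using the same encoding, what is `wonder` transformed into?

Letters are reflected about the middle of the alphabet (position → 25−position): Atbash.
On wonder: w↔d, o↔l, n↔m, d↔w, e↔v, r↔i.

dlmwvi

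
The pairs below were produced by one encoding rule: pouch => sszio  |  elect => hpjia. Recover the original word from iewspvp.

In pouch: p→s is +3, o→s is +4, u→z is +5, c→i is +6 — the shift increases by 1 each position. Each letter shifts forward by (position + 3), i.e. 3, 4, 5, … — the shift grows by one for each successive letter.
Undoing it on iewspvp: i−3=f, e−4=a, w−5=r, s−6=m, p−7=i, v−8=n, p−9=g.

farming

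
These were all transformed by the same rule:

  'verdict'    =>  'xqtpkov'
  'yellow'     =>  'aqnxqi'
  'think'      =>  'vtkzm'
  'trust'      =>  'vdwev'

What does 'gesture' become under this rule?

The shifts repeat in a cycle of length 2: positions 0,1,… shift by +2, +12, then the pattern repeats.
Applying it to gesture: g+2=i, e+12=q, s+2=u, t+12=f, u+2=w, r+12=d, e+2=g.

iqufwdg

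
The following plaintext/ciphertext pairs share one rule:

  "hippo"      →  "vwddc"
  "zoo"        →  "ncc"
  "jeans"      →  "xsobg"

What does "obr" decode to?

and

Compare letters: h→v is +14, i→w is +14, p→d is +14 — a constant shift. It's a constant shift of +14 (ROT14).
Undoing it on obr: o−14=a, b−14=n, r−14=d.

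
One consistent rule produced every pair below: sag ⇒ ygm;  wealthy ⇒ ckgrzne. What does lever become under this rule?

This is a Caesar cipher with shift 6.
Applying it to lever: l+6=r, e+6=k, v+6=b, e+6=k, r+6=x.

rkbkx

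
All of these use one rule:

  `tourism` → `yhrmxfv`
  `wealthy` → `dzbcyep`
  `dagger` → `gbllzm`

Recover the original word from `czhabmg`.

leopard

Treating letters as 0–25, the rule is x ↦ 19x + 1 (mod 26).
Reversing it on czhabmg: c(2)→11·(2−1)≡11=l; z(25)→11·(25−1)≡4=e; h(7)→11·(7−1)≡14=o; a(0)→11·(0−1)≡15=p; b(1)→11·(1−1)≡0=a; m(12)→11·(12−1)≡17=r; g(6)→11·(6−1)≡3=d (all mod 26).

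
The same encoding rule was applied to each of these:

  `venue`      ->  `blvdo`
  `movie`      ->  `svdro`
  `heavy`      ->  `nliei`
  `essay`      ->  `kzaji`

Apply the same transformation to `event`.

kcmwd

The shift increases by 1 at each position, starting from +6: 6, 7, 8, ….
On event: e+6=k, v+7=c, e+8=m, n+9=w, t+10=d.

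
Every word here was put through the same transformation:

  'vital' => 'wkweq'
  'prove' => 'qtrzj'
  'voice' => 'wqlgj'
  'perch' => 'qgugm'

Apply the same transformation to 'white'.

In vital: v→w is +1, i→k is +2, t→w is +3, a→e is +4 — the shift increases by 1 each position. Letter i (0-indexed) is shifted by i+1, so successive shifts are 1, 2, 3, ….
On white: w+1=x, h+2=j, i+3=l, t+4=x, e+5=j.

xjlxj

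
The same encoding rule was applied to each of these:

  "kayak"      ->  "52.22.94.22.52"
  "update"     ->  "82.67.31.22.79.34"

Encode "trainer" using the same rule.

79.73.22.46.61.34.73

Each letter becomes 3×(its alphabet position, a=1..z=26) + 19.
On trainer: t=20→79, r=18→73, a=1→22, i=9→46, n=14→61, e=5→34, r=18→73.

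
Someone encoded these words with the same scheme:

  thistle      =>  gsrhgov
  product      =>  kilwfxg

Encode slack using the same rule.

Each pair mirrors across the alphabet (t↔g, h↔s, i↔r): positions sum to 25. Letters are reflected about the middle of the alphabet (position → 25−position): Atbash.
Applying it to slack: s↔h, l↔o, a↔z, c↔x, k↔p.

hozxp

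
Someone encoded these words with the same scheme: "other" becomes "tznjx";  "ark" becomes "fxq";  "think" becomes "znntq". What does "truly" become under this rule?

zxzre

The shift depends on letter class: consonant t→z is +6, but vowel o→t is +5. The rule splits by letter class: vowels +5, consonants +6.
On truly: t(cons)+6=z, r(cons)+6=x, u(vowel)+5=z, l(cons)+6=r, y(cons)+6=e.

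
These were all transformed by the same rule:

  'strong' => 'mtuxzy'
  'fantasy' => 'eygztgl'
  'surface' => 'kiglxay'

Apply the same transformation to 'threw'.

ckxnz

The output letters match the input read backwards, each shifted +6: strong reversed is gnorts. Two steps: reverse the string, then apply a Caesar shift of +6.
On threw: reverse → werht; then shift: w+6=c, e+6=k, r+6=x, h+6=n, t+6=z.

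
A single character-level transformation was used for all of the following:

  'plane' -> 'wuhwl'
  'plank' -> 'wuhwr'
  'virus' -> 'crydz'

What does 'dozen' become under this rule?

kxgnu

Shifts by position in plane: pos 0: p→w (+7), pos 1: l→u (+9), pos 2: a→h (+7), pos 3: n→w (+9) — repeating every 2. The shifts repeat in a cycle of length 2: positions 0,1,… shift by +7, +9, then the pattern repeats.
Applying it to dozen: d+7=k, o+9=x, z+7=g, e+9=n, n+7=u.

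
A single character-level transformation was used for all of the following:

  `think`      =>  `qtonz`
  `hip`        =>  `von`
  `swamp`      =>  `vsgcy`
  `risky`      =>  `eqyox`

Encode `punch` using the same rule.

nitav

Read the word backwards and shift each letter +6.
On punch: reverse → hcnup; then shift: h+6=n, c+6=i, n+6=t, u+6=a, p+6=v.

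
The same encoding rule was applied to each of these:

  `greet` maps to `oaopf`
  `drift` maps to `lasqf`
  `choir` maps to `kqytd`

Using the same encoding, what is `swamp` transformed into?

afkxb

Letter i (0-indexed) is shifted by i+8, so successive shifts are 8, 9, 10, ….
Applying it to swamp: s+8=a, w+9=f, a+10=k, m+11=x, p+12=b.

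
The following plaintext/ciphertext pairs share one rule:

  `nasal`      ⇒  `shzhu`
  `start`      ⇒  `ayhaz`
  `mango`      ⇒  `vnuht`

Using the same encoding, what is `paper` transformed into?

ylwhw

Two steps: reverse the string, then apply a Caesar shift of +7.
Applying it to paper: reverse → repap; then shift: r+7=y, e+7=l, p+7=w, a+7=h, p+7=w.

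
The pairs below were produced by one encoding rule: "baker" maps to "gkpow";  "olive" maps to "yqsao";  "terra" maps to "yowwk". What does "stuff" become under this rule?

The shift depends on letter class: consonant b→g is +5, but vowel a→k is +10. Vowels shift forward by 10 and consonants shift forward by 5.
Applying it to stuff: s(cons)+5=x, t(cons)+5=y, u(vowel)+10=e, f(cons)+5=k, f(cons)+5=k.

xyekk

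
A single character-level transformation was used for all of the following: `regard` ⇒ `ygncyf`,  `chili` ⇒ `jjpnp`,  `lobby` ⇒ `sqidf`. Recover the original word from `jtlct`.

cream

Shifts by position in regard: pos 0: r→y (+7), pos 1: e→g (+2), pos 2: g→n (+7), pos 3: a→c (+2) — repeating every 2. The shifts repeat in a cycle of length 2: positions 0,1,… shift by +7, +2, then the pattern repeats.
Reversing it on jtlct: j−7=c, t−2=r, l−7=e, c−2=a, t−7=m.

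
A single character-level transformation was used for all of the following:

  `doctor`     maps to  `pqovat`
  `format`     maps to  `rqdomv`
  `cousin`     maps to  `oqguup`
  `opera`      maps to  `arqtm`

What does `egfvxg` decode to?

It's a Vigenère-style cipher with numeric key [12,2]: position i shifts by key[i mod 2].
Reversing it on egfvxg: e−12=s, g−2=e, f−12=t, v−2=t, x−12=l, g−2=e.

settle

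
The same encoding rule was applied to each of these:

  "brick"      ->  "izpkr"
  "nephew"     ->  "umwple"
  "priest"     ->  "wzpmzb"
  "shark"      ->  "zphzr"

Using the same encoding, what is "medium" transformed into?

tmkqbu

The shifts repeat in a cycle of length 2: positions 0,1,… shift by +7, +8, then the pattern repeats.
For medium: m+7=t, e+8=m, d+7=k, i+8=q, u+7=b, m+8=u.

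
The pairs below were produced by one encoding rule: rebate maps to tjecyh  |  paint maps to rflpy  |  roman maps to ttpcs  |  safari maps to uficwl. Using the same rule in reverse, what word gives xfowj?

value

It's a Vigenère-style cipher with numeric key [2,5,3]: position i shifts by key[i mod 3].
Reversing it on xfowj: x−2=v, f−5=a, o−3=l, w−2=u, j−5=e.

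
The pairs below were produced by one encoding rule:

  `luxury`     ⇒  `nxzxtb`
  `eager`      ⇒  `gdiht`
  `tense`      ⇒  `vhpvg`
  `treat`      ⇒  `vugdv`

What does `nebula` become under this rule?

phdxnd

Shifts by position in luxury: pos 0: l→n (+2), pos 1: u→x (+3), pos 2: x→z (+2), pos 3: u→x (+3) — repeating every 2. It's a Vigenère-style cipher with numeric key [2,3]: position i shifts by key[i mod 2].
For nebula: n+2=p, e+3=h, b+2=d, u+3=x, l+2=n, a+3=d.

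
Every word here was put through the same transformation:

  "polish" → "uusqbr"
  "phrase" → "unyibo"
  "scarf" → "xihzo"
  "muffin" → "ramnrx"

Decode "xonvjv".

In polish: p→u is +5, o→u is +6, l→s is +7, i→q is +8 — the shift increases by 1 each position. The shift increases by 1 at each position, starting from +5: 5, 6, 7, ….
Undoing it on xonvjv: x−5=s, o−6=i, n−7=g, v−8=n, j−9=a, v−10=l.

signal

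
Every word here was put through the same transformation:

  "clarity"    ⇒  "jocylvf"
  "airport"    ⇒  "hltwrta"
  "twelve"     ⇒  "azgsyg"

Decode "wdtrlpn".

parking

Shifts by position in clarity: pos 0: c→j (+7), pos 1: l→o (+3), pos 2: a→c (+2), pos 3: r→y (+7), pos 4: i→l (+3), pos 5: t→v (+2) — repeating every 3. It's a Vigenère-style cipher with numeric key [7,3,2]: position i shifts by key[i mod 3].
Reversing it on wdtrlpn: w−7=p, d−3=a, t−2=r, r−7=k, l−3=i, p−2=n, n−7=g.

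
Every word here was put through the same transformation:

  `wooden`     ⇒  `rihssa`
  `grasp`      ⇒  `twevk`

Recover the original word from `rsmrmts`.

The output letters match the input read backwards, each shifted +4: wooden reversed is nedoow. Read the word backwards and shift each letter +4.
Reversing it on rsmrmts: shift back: r−4=n, s−4=o, m−4=i, r−4=n, m−4=i, t−4=p, s−4=o → noinipo; then reverse → opinion.

opinion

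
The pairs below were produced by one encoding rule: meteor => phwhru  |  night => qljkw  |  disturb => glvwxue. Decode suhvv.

press

Compare letters: m→p is +3, e→h is +3, t→w is +3 — a constant shift. Each letter is shifted forward by 3 in the alphabet (a Caesar shift of +3).
Undoing it on suhvv: s−3=p, u−3=r, h−3=e, v−3=s, v−3=s.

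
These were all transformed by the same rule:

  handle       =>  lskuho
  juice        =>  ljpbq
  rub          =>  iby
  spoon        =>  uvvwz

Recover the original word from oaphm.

faith

The output letters match the input read backwards, each shifted +7: handle reversed is eldnah. The word is reversed, then every letter is shifted forward by 7.
Undoing it on oaphm: shift back: o−7=h, a−7=t, p−7=i, h−7=a, m−7=f → htiaf; then reverse → faith.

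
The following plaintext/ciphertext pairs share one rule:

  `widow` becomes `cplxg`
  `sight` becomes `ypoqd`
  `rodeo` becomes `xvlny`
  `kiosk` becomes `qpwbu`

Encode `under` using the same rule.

aulnb

In widow: w→c is +6, i→p is +7, d→l is +8, o→x is +9 — the shift increases by 1 each position. Each letter shifts forward by (position + 6), i.e. 6, 7, 8, … — the shift grows by one for each successive letter.
Applying it to under: u+6=a, n+7=u, d+8=l, e+9=n, r+10=b.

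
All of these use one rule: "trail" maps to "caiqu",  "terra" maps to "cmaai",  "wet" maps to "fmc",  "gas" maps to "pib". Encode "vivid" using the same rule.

The shift depends on letter class: consonant t→c is +9, but vowel a→i is +8. Two shifts are in play — +8 for a/e/i/o/u, +9 for every other letter.
Applying it to vivid: v(cons)+9=e, i(vowel)+8=q, v(cons)+9=e, i(vowel)+8=q, d(cons)+9=m.

eqeqm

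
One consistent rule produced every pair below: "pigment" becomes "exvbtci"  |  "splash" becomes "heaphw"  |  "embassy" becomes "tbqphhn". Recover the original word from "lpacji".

walnut

Compare letters: p→e is +15, i→x is +15, g→v is +15 — a constant shift. Every letter moves 15 places later in the alphabet, wrapping around z→a.
Reversing it on lpacji: l−15=w, p−15=a, a−15=l, c−15=n, j−15=u, i−15=t.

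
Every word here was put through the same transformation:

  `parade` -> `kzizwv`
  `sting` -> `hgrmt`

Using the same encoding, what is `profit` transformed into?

kilurg

Each pair mirrors across the alphabet (p↔k, a↔z, r↔i): positions sum to 25. This is the alphabet-reversal cipher (Atbash): a becomes z, b becomes y, etc.
Applying it to profit: p↔k, r↔i, o↔l, f↔u, i↔r, t↔g.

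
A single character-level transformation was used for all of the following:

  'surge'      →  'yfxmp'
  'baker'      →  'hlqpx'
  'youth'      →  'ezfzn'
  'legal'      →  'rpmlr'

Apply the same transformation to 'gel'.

mpr

The shift depends on letter class: consonant s→y is +6, but vowel u→f is +11. Vowels shift forward by 11 and consonants shift forward by 6.
On gel: g(cons)+6=m, e(vowel)+11=p, l(cons)+6=r.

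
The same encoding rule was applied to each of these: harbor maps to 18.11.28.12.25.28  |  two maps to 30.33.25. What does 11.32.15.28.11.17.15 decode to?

average

h is letter #8 and maps to 18: an offset of 10. Letters become their 1-based position plus 10 (so a→11, b→12, …).
Reversing it on 11.32.15.28.11.17.15: 11→(11−10)÷1=1=a, 32→(32−10)÷1=22=v, 15→(15−10)÷1=5=e, 28→(28−10)÷1=18=r, 11→(11−10)÷1=1=a, 17→(17−10)÷1=7=g, 15→(15−10)÷1=5=e.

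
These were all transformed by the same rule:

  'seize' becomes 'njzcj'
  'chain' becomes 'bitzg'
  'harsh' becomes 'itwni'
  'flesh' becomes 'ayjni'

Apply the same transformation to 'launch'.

s(18)→n(13) and e(4)→j(9) fit y≡17x+19 (mod 26); the inverse of 17 mod 26 is 23. This is an affine cipher: with a=0,…,z=25, each position x becomes (17x+19) mod 26.
Applying it to launch: l(11)→17·11+19≡24=y; a(0)→17·0+19≡19=t; u(20)→17·20+19≡21=v; n(13)→17·13+19≡6=g; c(2)→17·2+19≡1=b; h(7)→17·7+19≡8=i (all mod 26).

ytvgbi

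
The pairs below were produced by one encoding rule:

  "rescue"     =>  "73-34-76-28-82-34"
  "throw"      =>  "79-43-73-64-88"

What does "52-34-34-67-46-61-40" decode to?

keeping

r(#18)→73 and e(#5)→34: differences scale by 3, so n = 3·pos + 19. Each letter becomes 3×(its alphabet position, a=1..z=26) + 19.
Decoding 52-34-34-67-46-61-40: 52→(52−19)÷3=11=k, 34→(34−19)÷3=5=e, 34→(34−19)÷3=5=e, 67→(67−19)÷3=16=p, 46→(46−19)÷3=9=i, 61→(61−19)÷3=14=n, 40→(40−19)÷3=7=g.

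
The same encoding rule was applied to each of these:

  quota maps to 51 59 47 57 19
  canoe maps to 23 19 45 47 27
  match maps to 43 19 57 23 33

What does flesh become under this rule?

q(#17)→51 and u(#21)→59: differences scale by 2, so n = 2·pos + 17. The formula is n = 2×(alphabet index, a=1) + 17.
On flesh: f=6→29, l=12→41, e=5→27, s=19→55, h=8→33.

29 41 27 55 33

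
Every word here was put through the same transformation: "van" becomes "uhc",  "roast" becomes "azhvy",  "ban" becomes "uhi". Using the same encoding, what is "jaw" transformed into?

Two steps: reverse the string, then apply a Caesar shift of +7.
Applying it to jaw: reverse → waj; then shift: w+7=d, a+7=h, j+7=q.

dhq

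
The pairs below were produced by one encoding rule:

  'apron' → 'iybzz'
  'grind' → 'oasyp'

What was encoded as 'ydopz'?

In apron: a→i is +8, p→y is +9, r→b is +10, o→z is +11 — the shift increases by 1 each position. Letter i (0-indexed) is shifted by i+8, so successive shifts are 8, 9, 10, ….
Decoding ydopz: y−8=q, d−9=u, o−10=e, p−11=e, z−12=n.

queen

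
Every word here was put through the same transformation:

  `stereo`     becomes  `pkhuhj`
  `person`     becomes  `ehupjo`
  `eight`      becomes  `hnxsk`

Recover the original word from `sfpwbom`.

s(18)→p(15) and t(19)→k(10) fit y≡21x+1 (mod 26); the inverse of 21 mod 26 is 5. This is an affine cipher: with a=0,…,z=25, each position x becomes (21x+1) mod 26.
Decoding sfpwbom: s(18)→5·(18−1)≡7=h; f(5)→5·(5−1)≡20=u; p(15)→5·(15−1)≡18=s; w(22)→5·(22−1)≡1=b; b(1)→5·(1−1)≡0=a; o(14)→5·(14−1)≡13=n; m(12)→5·(12−1)≡3=d (all mod 26).

husband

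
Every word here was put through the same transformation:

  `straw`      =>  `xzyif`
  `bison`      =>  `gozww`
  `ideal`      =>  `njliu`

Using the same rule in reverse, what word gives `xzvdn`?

In straw: s→x is +5, t→z is +6, r→y is +7, a→i is +8 — the shift increases by 1 each position. The shift increases by 1 at each position, starting from +5: 5, 6, 7, ….
Reversing it on xzvdn: x−5=s, z−6=t, v−7=o, d−8=v, n−9=e.

stove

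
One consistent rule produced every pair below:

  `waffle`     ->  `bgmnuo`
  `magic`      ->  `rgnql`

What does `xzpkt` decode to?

stick

The shift increases by 1 at each position, starting from +5: 5, 6, 7, ….
Reversing it on xzpkt: x−5=s, z−6=t, p−7=i, k−8=c, t−9=k.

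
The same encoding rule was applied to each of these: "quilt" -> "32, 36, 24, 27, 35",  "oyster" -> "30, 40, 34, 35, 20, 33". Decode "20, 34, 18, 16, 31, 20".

q is letter #17 and maps to 32: an offset of 15. Letters become their 1-based position plus 15 (so a→16, b→17, …).
Decoding 20, 34, 18, 16, 31, 20: 20→(20−15)÷1=5=e, 34→(34−15)÷1=19=s, 18→(18−15)÷1=3=c, 16→(16−15)÷1=1=a, 31→(31−15)÷1=16=p, 20→(20−15)÷1=5=e.

escape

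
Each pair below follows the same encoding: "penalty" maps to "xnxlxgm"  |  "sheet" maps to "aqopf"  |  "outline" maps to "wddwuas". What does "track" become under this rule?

baknw

Letter i (0-indexed) is shifted by i+8, so successive shifts are 8, 9, 10, ….
Applying it to track: t+8=b, r+9=a, a+10=k, c+11=n, k+12=w.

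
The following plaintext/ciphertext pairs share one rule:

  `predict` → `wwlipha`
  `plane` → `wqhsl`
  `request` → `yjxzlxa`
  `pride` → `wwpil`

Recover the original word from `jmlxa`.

Shifts by position in predict: pos 0: p→w (+7), pos 1: r→w (+5), pos 2: e→l (+7), pos 3: d→i (+5) — repeating every 2. A repeating key of period 2 is used — shifts +7, +5 over and over.
Reversing it on jmlxa: j−7=c, m−5=h, l−7=e, x−5=s, a−7=t.

chest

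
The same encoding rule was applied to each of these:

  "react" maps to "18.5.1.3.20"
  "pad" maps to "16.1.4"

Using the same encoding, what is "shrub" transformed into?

19.8.18.21.2

r is letter #18 and maps to 18: an offset of 0. Each letter is replaced by its alphabet position (a=1, b=2, …, z=26).
Applying it to shrub: s=19→19, h=8→8, r=18→18, u=21→21, b=2→2.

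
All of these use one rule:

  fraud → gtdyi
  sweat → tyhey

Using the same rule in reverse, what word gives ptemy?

Letter i (0-indexed) is shifted by i+1, so successive shifts are 1, 2, 3, ….
Reversing it on ptemy: p−1=o, t−2=r, e−3=b, m−4=i, y−5=t.

orbit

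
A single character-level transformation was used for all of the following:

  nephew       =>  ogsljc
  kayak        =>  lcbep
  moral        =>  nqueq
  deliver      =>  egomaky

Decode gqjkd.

Each letter shifts forward by (position + 1), i.e. 1, 2, 3, … — the shift grows by one for each successive letter.
Undoing it on gqjkd: g−1=f, q−2=o, j−3=g, k−4=g, d−5=y.

foggy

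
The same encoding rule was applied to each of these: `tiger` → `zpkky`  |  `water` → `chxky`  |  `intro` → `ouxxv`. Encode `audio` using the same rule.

Shifts by position in tiger: pos 0: t→z (+6), pos 1: i→p (+7), pos 2: g→k (+4), pos 3: e→k (+6), pos 4: r→y (+7) — repeating every 3. The shifts repeat in a cycle of length 3: positions 0,1,… shift by +6, +7, +4, then the pattern repeats.
On audio: a+6=g, u+7=b, d+4=h, i+6=o, o+7=v.

gbhov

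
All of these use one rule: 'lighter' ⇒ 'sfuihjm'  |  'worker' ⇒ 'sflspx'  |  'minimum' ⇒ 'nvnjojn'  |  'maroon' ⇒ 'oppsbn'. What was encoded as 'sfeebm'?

ladder

The output letters match the input read backwards, each shifted +1: lighter reversed is rethgil. Two steps: reverse the string, then apply a Caesar shift of +1.
Undoing it on sfeebm: shift back: s−1=r, f−1=e, e−1=d, e−1=d, b−1=a, m−1=l → reddal; then reverse → ladder.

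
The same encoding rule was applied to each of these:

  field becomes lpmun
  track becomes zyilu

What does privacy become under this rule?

vyqeknk

In field: f→l is +6, i→p is +7, e→m is +8, l→u is +9 — the shift increases by 1 each position. Letter i (0-indexed) is shifted by i+6, so successive shifts are 6, 7, 8, ….
For privacy: p+6=v, r+7=y, i+8=q, v+9=e, a+10=k, c+11=n, y+12=k.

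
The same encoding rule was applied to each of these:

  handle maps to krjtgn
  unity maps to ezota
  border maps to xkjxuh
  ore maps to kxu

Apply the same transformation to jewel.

Read the word backwards and shift each letter +6.
On jewel: reverse → lewej; then shift: l+6=r, e+6=k, w+6=c, e+6=k, j+6=p.

rkckp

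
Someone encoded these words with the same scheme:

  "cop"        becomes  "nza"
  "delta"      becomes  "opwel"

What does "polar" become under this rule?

Compare letters: c→n is +11, o→z is +11, p→a is +11 — a constant shift. It's a constant shift of +11 (ROT11).
Applying it to polar: p+11=a, o+11=z, l+11=w, a+11=l, r+11=c.

azwlc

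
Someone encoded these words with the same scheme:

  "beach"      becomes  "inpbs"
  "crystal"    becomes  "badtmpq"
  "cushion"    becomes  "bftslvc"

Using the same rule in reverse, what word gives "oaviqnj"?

problem

b(1)→i(8) and e(4)→n(13) fit y≡19x+15 (mod 26); the inverse of 19 mod 26 is 11. This is an affine cipher: with a=0,…,z=25, each position x becomes (19x+15) mod 26.
Reversing it on oaviqnj: o(14)→11·(14−15)≡15=p; a(0)→11·(0−15)≡17=r; v(21)→11·(21−15)≡14=o; i(8)→11·(8−15)≡1=b; q(16)→11·(16−15)≡11=l; n(13)→11·(13−15)≡4=e; j(9)→11·(9−15)≡12=m (all mod 26).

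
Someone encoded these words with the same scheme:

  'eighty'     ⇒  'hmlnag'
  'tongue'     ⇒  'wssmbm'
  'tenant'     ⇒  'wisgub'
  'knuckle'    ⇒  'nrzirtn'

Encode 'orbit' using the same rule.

In eighty: e→h is +3, i→m is +4, g→l is +5, h→n is +6 — the shift increases by 1 each position. Each letter shifts forward by (position + 3), i.e. 3, 4, 5, … — the shift grows by one for each successive letter.
For orbit: o+3=r, r+4=v, b+5=g, i+6=o, t+7=a.

rvgoa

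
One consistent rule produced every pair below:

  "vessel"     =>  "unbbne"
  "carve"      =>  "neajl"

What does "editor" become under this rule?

The output letters match the input read backwards, each shifted +9: vessel reversed is lessev. Two steps: reverse the string, then apply a Caesar shift of +9.
On editor: reverse → rotide; then shift: r+9=a, o+9=x, t+9=c, i+9=r, d+9=m, e+9=n.

axcrmn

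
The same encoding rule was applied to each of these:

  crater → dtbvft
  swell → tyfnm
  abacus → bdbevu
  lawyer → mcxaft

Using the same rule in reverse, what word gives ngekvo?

Shifts by position in crater: pos 0: c→d (+1), pos 1: r→t (+2), pos 2: a→b (+1), pos 3: t→v (+2) — repeating every 2. The shifts repeat in a cycle of length 2: positions 0,1,… shift by +1, +2, then the pattern repeats.
Reversing it on ngekvo: n−1=m, g−2=e, e−1=d, k−2=i, v−1=u, o−2=m.

medium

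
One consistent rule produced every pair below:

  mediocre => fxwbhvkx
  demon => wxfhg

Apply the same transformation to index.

bgwxq

Compare letters: m→f is +19, e→x is +19, d→w is +19 — a constant shift. Every letter moves 19 places later in the alphabet, wrapping around z→a.
For index: i+19=b, n+19=g, d+19=w, e+19=x, x+19=q.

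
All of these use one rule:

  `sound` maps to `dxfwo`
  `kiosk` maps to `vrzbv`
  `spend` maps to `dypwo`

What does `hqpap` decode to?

where

The shifts repeat in a cycle of length 2: positions 0,1,… shift by +11, +9, then the pattern repeats.
Reversing it on hqpap: h−11=w, q−9=h, p−11=e, a−9=r, p−11=e.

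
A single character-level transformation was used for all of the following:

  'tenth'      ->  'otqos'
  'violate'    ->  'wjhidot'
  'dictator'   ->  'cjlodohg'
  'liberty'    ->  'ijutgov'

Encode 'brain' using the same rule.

ugdjq

t(19)→o(14) and e(4)→t(19) fit y≡17x+3 (mod 26); the inverse of 17 mod 26 is 23. This is an affine cipher: with a=0,…,z=25, each position x becomes (17x+3) mod 26.
For brain: b(1)→17·1+3≡20=u; r(17)→17·17+3≡6=g; a(0)→17·0+3≡3=d; i(8)→17·8+3≡9=j; n(13)→17·13+3≡16=q (all mod 26).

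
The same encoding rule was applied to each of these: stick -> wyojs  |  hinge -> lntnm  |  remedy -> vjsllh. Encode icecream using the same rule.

Letter i (0-indexed) is shifted by i+4, so successive shifts are 4, 5, 6, ….
On icecream: i+4=m, c+5=h, e+6=k, c+7=j, r+8=z, e+9=n, a+10=k, m+11=x.

mhkjznkx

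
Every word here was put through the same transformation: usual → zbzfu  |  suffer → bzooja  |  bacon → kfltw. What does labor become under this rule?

ufkta

The shift depends on letter class: consonant s→b is +9, but vowel u→z is +5. The rule splits by letter class: vowels +5, consonants +9.
Applying it to labor: l(cons)+9=u, a(vowel)+5=f, b(cons)+9=k, o(vowel)+5=t, r(cons)+9=a.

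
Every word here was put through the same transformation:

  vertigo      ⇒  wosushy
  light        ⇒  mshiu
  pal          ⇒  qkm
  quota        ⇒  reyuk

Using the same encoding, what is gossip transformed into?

The shift depends on letter class: consonant v→w is +1, but vowel e→o is +10. Vowels shift forward by 10 and consonants shift forward by 1.
On gossip: g(cons)+1=h, o(vowel)+10=y, s(cons)+1=t, s(cons)+1=t, i(vowel)+10=s, p(cons)+1=q.

hyttsq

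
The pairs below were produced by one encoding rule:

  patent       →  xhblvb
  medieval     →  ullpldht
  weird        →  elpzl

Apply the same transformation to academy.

hkhllug

Vowels shift forward by 7 and consonants shift forward by 8.
For academy: a(vowel)+7=h, c(cons)+8=k, a(vowel)+7=h, d(cons)+8=l, e(vowel)+7=l, m(cons)+8=u, y(cons)+8=g.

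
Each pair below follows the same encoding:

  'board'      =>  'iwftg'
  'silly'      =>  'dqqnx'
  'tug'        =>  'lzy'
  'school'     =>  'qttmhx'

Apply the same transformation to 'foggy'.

dlltk

Two steps: reverse the string, then apply a Caesar shift of +5.
Applying it to foggy: reverse → yggof; then shift: y+5=d, g+5=l, g+5=l, o+5=t, f+5=k.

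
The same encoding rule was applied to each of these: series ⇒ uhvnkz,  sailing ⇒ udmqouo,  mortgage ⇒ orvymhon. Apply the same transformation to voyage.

In series: s→u is +2, e→h is +3, r→v is +4, i→n is +5 — the shift increases by 1 each position. Letter i (0-indexed) is shifted by i+2, so successive shifts are 2, 3, 4, ….
On voyage: v+2=x, o+3=r, y+4=c, a+5=f, g+6=m, e+7=l.

xrcfml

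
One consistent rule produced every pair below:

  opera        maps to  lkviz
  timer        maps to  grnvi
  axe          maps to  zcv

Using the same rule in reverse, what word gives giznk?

tramp

Each pair mirrors across the alphabet (o↔l, p↔k, e↔v): positions sum to 25. Letters are reflected about the middle of the alphabet (position → 25−position): Atbash.
Reversing it on giznk: g↔t, i↔r, z↔a, n↔m, k↔p.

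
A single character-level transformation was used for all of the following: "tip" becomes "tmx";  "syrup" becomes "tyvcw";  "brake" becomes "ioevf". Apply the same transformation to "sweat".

xeiaw

The word is reversed, then every letter is shifted forward by 4.
Applying it to sweat: reverse → taews; then shift: t+4=x, a+4=e, e+4=i, w+4=a, s+4=w.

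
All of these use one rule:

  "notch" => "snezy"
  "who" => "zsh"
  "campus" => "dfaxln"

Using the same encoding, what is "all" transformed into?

The output letters match the input read backwards, each shifted +11: notch reversed is hcton. Two steps: reverse the string, then apply a Caesar shift of +11.
On all: reverse → lla; then shift: l+11=w, l+11=w, a+11=l.

wwl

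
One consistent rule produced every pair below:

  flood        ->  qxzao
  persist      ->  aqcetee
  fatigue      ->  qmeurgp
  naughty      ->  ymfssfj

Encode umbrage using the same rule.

fymdlsp

Shifts by position in flood: pos 0: f→q (+11), pos 1: l→x (+12), pos 2: o→z (+11), pos 3: o→a (+12) — repeating every 2. The shifts repeat in a cycle of length 2: positions 0,1,… shift by +11, +12, then the pattern repeats.
Applying it to umbrage: u+11=f, m+12=y, b+11=m, r+12=d, a+11=l, g+12=s, e+11=p.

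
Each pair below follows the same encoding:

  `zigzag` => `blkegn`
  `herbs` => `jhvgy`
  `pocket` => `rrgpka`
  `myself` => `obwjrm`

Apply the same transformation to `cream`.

euifs

In zigzag: z→b is +2, i→l is +3, g→k is +4, z→e is +5 — the shift increases by 1 each position. Each letter shifts forward by (position + 2), i.e. 2, 3, 4, … — the shift grows by one for each successive letter.
On cream: c+2=e, r+3=u, e+4=i, a+5=f, m+6=s.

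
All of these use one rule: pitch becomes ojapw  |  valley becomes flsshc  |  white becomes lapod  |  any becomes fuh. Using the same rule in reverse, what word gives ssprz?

skill

The word is reversed, then every letter is shifted forward by 7.
Decoding ssprz: shift back: s−7=l, s−7=l, p−7=i, r−7=k, z−7=s → lliks; then reverse → skill.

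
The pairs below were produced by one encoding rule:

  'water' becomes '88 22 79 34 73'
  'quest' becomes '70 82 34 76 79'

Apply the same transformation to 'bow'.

25 64 88

w(#23)→88 and a(#1)→22: differences scale by 3, so n = 3·pos + 19. With a=1..z=26, the number is 3·pos + 19.
Applying it to bow: b=2→25, o=15→64, w=23→88.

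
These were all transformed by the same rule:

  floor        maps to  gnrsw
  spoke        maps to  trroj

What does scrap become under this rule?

teueu

In floor: f→g is +1, l→n is +2, o→r is +3, o→s is +4 — the shift increases by 1 each position. Letter i (0-indexed) is shifted by i+1, so successive shifts are 1, 2, 3, ….
On scrap: s+1=t, c+2=e, r+3=u, a+4=e, p+5=u.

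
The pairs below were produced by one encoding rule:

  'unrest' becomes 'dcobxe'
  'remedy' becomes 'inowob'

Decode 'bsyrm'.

The output letters match the input read backwards, each shifted +10: unrest reversed is tsernu. The word is reversed, then every letter is shifted forward by 10.
Decoding bsyrm: shift back: b−10=r, s−10=i, y−10=o, r−10=h, m−10=c → riohc; then reverse → choir.

choir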